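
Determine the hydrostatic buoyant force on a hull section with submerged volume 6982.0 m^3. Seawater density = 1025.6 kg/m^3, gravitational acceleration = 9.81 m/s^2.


Formula: Fb = rho * g * V
Substituting: Fb = 1025.6 * 9.81 * 6982.0
Intermediate: 1025.6 * 9.81 = 10061.136
Result: Fb = 10061.136 * 6982.0 ≈ 70247000 N (5 s.f.)

70247000 N


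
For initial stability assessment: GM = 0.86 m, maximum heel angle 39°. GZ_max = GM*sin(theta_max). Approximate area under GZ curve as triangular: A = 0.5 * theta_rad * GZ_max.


Formula: GZ_max = GM * sin(theta); Area = 0.5 * theta_rad * GZ_max
Step 1 — GZ_max = 0.86 * sin(39°) = 0.86 * 0.62932 = 0.541215 m
Step 2 — theta_rad = 39 * pi/180 = 0.680678 rad
Step 3 — Area = 0.5 * 0.680678 * 0.541215 ≈ 0.18420 m·rad (5 s.f.)

0.18420 m·rad


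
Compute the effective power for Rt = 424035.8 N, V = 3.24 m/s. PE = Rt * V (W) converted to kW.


Formula: PE = Rt * V / 1000 (kW)
Step 1 — PE (W) = 424035.8 * 3.24 = 1373875.992 W
Step 2 — PE (kW) = 1373875.992 / 1000 ≈ 1373.9 kW (5 s.f.)

1373.9 kW


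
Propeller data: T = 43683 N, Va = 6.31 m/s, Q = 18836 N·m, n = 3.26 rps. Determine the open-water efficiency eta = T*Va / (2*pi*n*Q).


Formula: eta = T * Va / (2 * pi * n * Q)
Step 1 — numerator = T * Va = 43683 * 6.31 = 275639.73
Step 2 — 2 * pi * n = 2 * pi * 3.26 = 20.483184
Step 3 — denominator = 20.483184 * 18836 = 385821.25
Step 4 — eta = 275639.73 / 385821.25 ≈ 0.71442 (5 s.f.)

0.71442


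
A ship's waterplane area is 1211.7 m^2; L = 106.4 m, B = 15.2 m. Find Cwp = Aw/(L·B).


Formula: Cwp = Aw / (L * B)
Step 1 — L * B = 106.4 * 15.2 = 1617.28 m^2
Step 2 — Cwp = 1211.7 / 1617.28 ≈ 0.74922 (5 s.f.)

0.74922


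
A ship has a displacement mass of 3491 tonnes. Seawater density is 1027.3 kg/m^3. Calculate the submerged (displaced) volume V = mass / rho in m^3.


Formula: V = mass / rho
Step 1 — convert tonnes to kg: 3491 t * 1000 = 3491000 kg
Step 2 — V = 3491000 / 1027.3 ≈ 3398.2 m^3 (5 s.f.)

3398.2 m^3


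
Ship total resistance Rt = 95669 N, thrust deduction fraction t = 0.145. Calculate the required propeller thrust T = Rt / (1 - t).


Formula: T = Rt / (1 - t)
Step 1 — (1 - t) = 1 - 0.145 = 0.855
Step 2 — T = 95669 / 0.855 ≈ 111890 N (5 s.f.)

111890 N


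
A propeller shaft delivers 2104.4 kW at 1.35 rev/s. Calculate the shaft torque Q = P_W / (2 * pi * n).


Formula: Q = P_W / (2 * pi * n)
Step 1 — P_W = 2104.4 kW * 1000 = 2104400.0 W
Step 2 — 2 * pi * n = 2 * pi * 1.35 = 8.4823
Step 3 — Q = 2104400.0 / 8.4823 ≈ 248090 N·m (5 s.f.)

248090 N·m


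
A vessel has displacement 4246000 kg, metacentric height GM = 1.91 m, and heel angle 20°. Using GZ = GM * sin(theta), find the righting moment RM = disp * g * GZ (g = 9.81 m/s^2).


Formula: GZ = GM * sin(theta); RM = disp * g * GZ
Step 1 — GZ = 1.91 * sin(20°) = 1.91 * 0.34202 = 0.653258 m
Step 2 — RM = 4246000 * 9.81 * 0.653258 ≈ 27210000 N·m (5 s.f.)

27210000 N·m


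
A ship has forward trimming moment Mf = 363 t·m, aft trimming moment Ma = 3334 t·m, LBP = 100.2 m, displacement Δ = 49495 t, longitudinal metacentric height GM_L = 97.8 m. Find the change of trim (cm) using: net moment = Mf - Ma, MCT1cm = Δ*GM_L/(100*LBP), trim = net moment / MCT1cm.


Formula: net trimming moment = Mf - Ma; MCT1cm = Δ*GM_L/(100*LBP); trim = net moment / MCT1cm
Step 1 — net trimming moment = 363 - 3334 = -2971 t·m
Step 2 — MCT1cm = 49495 * 97.8 / (100 * 100.2) = 483.0949 t·m/cm
Step 3 — trim = -2971 / 483.0949 ≈ -6.1499 cm (5 s.f.)

-6.1499 cm


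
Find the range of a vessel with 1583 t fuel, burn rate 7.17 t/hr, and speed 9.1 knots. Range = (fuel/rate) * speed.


Formula: endurance = fuel / rate; range = endurance * speed
Step 1 — endurance = 1583 / 7.17 = 220.781 hours
Step 2 — range = 220.781 * 9.1 ≈ 2009.1 nautical miles (5 s.f.)

2009.1 NM


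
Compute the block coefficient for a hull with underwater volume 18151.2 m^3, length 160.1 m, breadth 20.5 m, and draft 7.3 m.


Formula: Cb = V / (L * B * T)
Step 1 — L * B * T = 160.1 * 20.5 * 7.3 = 23958.965 m^3
Step 2 — Cb = 18151.2 / 23958.965 ≈ 0.75760 (5 s.f.)

0.75760


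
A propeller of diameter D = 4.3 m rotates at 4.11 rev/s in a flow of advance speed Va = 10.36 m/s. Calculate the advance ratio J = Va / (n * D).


Formula: J = Va / (n * D)
Step 1 — n * D = 4.11 * 4.3 = 17.673
Step 2 — J = 10.36 / 17.673 ≈ 0.58620 (5 s.f.)

0.58620


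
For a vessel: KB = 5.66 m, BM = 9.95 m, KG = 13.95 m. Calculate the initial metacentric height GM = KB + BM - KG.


Formula: GM = KB + BM - KG
Step 1 — KM = KB + BM = 5.66 + 9.95 = 15.61 m
Step 2 — GM = KM - KG = 15.61 - 13.95 = 1.66 m

1.66 m


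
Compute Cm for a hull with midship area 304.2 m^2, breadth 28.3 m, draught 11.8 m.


Formula: Cm = Am / (B * T)
Step 1 — B * T = 28.3 * 11.8 = 333.94 m^2
Step 2 — Cm = 304.2 / 333.94 ≈ 0.91094 (5 s.f.)

0.91094


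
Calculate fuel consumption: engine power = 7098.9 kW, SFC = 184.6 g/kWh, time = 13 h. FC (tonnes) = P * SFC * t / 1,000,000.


Formula: FC (tonnes) = P * SFC * t / 1,000,000
Step 1 — P * SFC * t = 7098.9 * 184.6 * 13 = 17035940.22 g
Step 2 — FC (tonnes) = 17035940.22 / 1,000,000 ≈ 17.036 tonnes (5 s.f.)

17.036 tonnes


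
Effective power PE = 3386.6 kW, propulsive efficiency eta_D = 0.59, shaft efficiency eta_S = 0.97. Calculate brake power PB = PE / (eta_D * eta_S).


Formula: PB = PE / (eta_D * eta_S)
Step 1 — combined efficiency = eta_D * eta_S = 0.59 * 0.97 = 0.5723
Step 2 — PB = 3386.6 / 0.5723 ≈ 5917.5 kW (5 s.f.)

5917.5 kW


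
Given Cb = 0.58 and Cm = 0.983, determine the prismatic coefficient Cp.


Formula: Cp = Cb / Cm
Substituting: Cp = 0.58 / 0.983
Result: Cp ≈ 0.59003 (5 s.f.)

0.59003


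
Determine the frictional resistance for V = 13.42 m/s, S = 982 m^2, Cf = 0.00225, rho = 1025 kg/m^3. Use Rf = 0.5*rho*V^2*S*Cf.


Formula: Rf = 0.5 * rho * V^2 * S * Cf
Step 1 — V^2 = 13.42^2 = 180.0964
Step 2 — 0.5 * rho * V^2 = 0.5 * 1025 * 180.0964 = 92299.405
Step 3 — Rf = 92299.405 * 982 * 0.00225 ≈ 203940 N (5 s.f.)

203940 N


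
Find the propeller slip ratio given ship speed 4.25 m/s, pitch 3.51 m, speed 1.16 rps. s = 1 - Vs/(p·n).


Formula: s = 1 - Vs / (p * n)
Step 1 — p * n = 3.51 * 1.16 = 4.0716
Step 2 — Vs / (p*n) = 4.25 / 4.0716 = 1.043816 (6 d.p.)
Step 3 — s = 1 - 1.043816 = -0.043816

-0.043816


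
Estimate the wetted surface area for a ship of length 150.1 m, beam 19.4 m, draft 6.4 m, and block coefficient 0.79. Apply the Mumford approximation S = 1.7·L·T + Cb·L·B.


Formula: S = 1.7*L*T + V/T with V = Cb*L*B*T, i.e. S = L * (1.7*T + Cb*B)
Step 1 — 1.7*T = 1.7 * 6.4 = 10.88 m
Step 2 — Cb*B = 0.79 * 19.4 = 15.326 m
Step 3 — 1.7*T + Cb*B = 10.88 + 15.326 = 26.206 m
Step 4 — S = 150.1 * 26.206 ≈ 3933.5 m^2 (5 s.f.)

3933.5 m^2


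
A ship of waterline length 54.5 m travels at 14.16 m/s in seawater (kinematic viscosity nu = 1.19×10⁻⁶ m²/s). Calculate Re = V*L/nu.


Formula: Re = V * L / nu
Step 1 — V * L = 14.16 * 54.5 = 771.72 m^2/s
Step 2 — Re = 771.72 / 1.19e-6 = 6.49e+08

6.49e+08


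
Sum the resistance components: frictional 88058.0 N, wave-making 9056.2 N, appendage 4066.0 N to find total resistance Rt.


Formula: Rt = Rf + Rw + Ra
Substituting: Rt = 88058.0 + 9056.2 + 4066.0
Result: Rt = 101180.2 N

101180.2 N


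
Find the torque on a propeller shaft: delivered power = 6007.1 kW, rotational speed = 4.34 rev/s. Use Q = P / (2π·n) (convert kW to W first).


Formula: Q = P_W / (2 * pi * n)
Step 1 — P_W = 6007.1 kW * 1000 = 6007100.0 W
Step 2 — 2 * pi * n = 2 * pi * 4.34 = 27.269024
Step 3 — Q = 6007100.0 / 27.269024 ≈ 220290 N·m (5 s.f.)

220290 N·m


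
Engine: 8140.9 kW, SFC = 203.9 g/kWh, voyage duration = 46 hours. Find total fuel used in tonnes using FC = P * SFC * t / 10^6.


Formula: FC (tonnes) = P * SFC * t / 1,000,000
Step 1 — P * SFC * t = 8140.9 * 203.9 * 46 = 76356757.46 g
Step 2 — FC (tonnes) = 76356757.46 / 1,000,000 ≈ 76.357 tonnes (5 s.f.)

76.357 tonnes


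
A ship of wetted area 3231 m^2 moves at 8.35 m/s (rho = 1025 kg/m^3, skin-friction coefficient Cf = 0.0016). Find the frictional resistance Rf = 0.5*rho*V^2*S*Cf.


Formula: Rf = 0.5 * rho * V^2 * S * Cf
Step 1 — V^2 = 8.35^2 = 69.7225
Step 2 — 0.5 * rho * V^2 = 0.5 * 1025 * 69.7225 = 35732.78125
Step 3 — Rf = 35732.78125 * 3231 * 0.0016 ≈ 184720 N (5 s.f.)

184720 N


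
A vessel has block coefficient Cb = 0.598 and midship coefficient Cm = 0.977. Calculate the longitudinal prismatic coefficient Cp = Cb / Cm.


Formula: Cp = Cb / Cm
Substituting: Cp = 0.598 / 0.977
Result: Cp ≈ 0.61208 (5 s.f.)

0.61208


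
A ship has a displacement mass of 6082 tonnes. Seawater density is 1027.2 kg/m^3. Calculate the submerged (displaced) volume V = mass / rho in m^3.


Formula: V = mass / rho
Step 1 — convert tonnes to kg: 6082 t * 1000 = 6082000 kg
Step 2 — V = 6082000 / 1027.2 ≈ 5921.0 m^3 (5 s.f.)

5921.0 m^3


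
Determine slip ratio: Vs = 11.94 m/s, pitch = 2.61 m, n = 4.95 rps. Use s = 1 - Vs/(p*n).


Formula: s = 1 - Vs / (p * n)
Step 1 — p * n = 2.61 * 4.95 = 12.9195
Step 2 — Vs / (p*n) = 11.94 / 12.9195 = 0.924184 (6 d.p.)
Step 3 — s = 1 - 0.924184 = 0.075816

0.075816


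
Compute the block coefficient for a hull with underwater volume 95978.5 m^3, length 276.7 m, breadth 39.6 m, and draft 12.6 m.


Formula: Cb = V / (L * B * T)
Step 1 — L * B * T = 276.7 * 39.6 * 12.6 = 138062.232 m^3
Step 2 — Cb = 95978.5 / 138062.232 ≈ 0.69518 (5 s.f.)

0.69518


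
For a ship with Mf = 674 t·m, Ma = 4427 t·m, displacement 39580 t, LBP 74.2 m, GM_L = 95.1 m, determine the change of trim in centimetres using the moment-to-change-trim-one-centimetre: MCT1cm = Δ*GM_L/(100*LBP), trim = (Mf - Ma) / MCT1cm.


Formula: net trimming moment = Mf - Ma; MCT1cm = Δ*GM_L/(100*LBP); trim = net moment / MCT1cm
Step 1 — net trimming moment = 674 - 4427 = -3753 t·m
Step 2 — MCT1cm = 39580 * 95.1 / (100 * 74.2) = 507.2854 t·m/cm
Step 3 — trim = -3753 / 507.2854 ≈ -7.3982 cm (5 s.f.)

-7.3982 cm


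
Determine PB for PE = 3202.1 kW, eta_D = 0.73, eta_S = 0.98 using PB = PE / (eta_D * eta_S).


Formula: PB = PE / (eta_D * eta_S)
Step 1 — combined efficiency = eta_D * eta_S = 0.73 * 0.98 = 0.7154
Step 2 — PB = 3202.1 / 0.7154 ≈ 4476.0 kW (5 s.f.)

4476.0 kW


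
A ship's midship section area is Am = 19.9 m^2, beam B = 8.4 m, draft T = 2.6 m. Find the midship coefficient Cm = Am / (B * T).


Formula: Cm = Am / (B * T)
Step 1 — B * T = 8.4 * 2.6 = 21.84 m^2
Step 2 — Cm = 19.9 / 21.84 ≈ 0.91117 (5 s.f.)

0.91117


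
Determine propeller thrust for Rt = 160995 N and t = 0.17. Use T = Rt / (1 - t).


Formula: T = Rt / (1 - t)
Step 1 — (1 - t) = 1 - 0.17 = 0.83
Step 2 — T = 160995 / 0.83 ≈ 193970 N (5 s.f.)

193970 N


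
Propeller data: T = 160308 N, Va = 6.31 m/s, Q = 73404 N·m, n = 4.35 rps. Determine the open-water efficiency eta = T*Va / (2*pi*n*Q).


Formula: eta = T * Va / (2 * pi * n * Q)
Step 1 — numerator = T * Va = 160308 * 6.31 = 1011543.48
Step 2 — 2 * pi * n = 2 * pi * 4.35 = 27.331856
Step 3 — denominator = 27.331856 * 73404 = 2006267.56
Step 4 — eta = 1011543.48 / 2006267.56 ≈ 0.50419 (5 s.f.)

0.50419


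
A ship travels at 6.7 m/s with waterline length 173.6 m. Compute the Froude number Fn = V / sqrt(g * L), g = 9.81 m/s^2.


Formula: Fn = V / sqrt(g * L)
Step 1 — g * L = 9.81 * 173.6 = 1703.016
Step 2 — sqrt(g * L) = sqrt(1703.016) = 41.267614
Step 3 — Fn = 6.7 / 41.267614 ≈ 0.16235 (5 s.f.)

0.16235


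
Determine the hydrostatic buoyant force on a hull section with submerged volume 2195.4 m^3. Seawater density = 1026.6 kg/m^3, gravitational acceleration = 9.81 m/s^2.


Formula: Fb = rho * g * V
Substituting: Fb = 1026.6 * 9.81 * 2195.4
Intermediate: 1026.6 * 9.81 = 10070.946
Result: Fb = 10070.946 * 2195.4 ≈ 22110000 N (5 s.f.)

22110000 N


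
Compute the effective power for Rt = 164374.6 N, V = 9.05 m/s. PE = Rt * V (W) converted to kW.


Formula: PE = Rt * V / 1000 (kW)
Step 1 — PE (W) = 164374.6 * 9.05 = 1487590.13 W
Step 2 — PE (kW) = 1487590.13 / 1000 ≈ 1487.6 kW (5 s.f.)

1487.6 kW


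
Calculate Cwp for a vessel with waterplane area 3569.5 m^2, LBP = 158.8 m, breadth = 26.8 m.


Formula: Cwp = Aw / (L * B)
Step 1 — L * B = 158.8 * 26.8 = 4255.84 m^2
Step 2 — Cwp = 3569.5 / 4255.84 ≈ 0.83873 (5 s.f.)

0.83873


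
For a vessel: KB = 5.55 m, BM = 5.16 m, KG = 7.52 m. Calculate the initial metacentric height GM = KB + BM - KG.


Formula: GM = KB + BM - KG
Step 1 — KM = KB + BM = 5.55 + 5.16 = 10.71 m
Step 2 — GM = KM - KG = 10.71 - 7.52 = 3.19 m

3.19 m


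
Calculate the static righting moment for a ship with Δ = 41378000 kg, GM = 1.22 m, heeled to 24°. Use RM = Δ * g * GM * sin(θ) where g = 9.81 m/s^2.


Formula: GZ = GM * sin(theta); RM = disp * g * GZ
Step 1 — GZ = 1.22 * sin(24°) = 1.22 * 0.406737 = 0.496219 m
Step 2 — RM = 41378000 * 9.81 * 0.496219 ≈ 201420000 N·m (5 s.f.)

201420000 N·m


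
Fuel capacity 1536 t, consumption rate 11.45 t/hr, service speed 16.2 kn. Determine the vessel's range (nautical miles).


Formula: endurance = fuel / rate; range = endurance * speed
Step 1 — endurance = 1536 / 11.45 = 134.1485 hours
Step 2 — range = 134.1485 * 16.2 ≈ 2173.2 nautical miles (5 s.f.)

2173.2 NM


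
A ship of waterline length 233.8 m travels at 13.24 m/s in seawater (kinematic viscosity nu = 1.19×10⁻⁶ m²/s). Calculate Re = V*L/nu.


Formula: Re = V * L / nu
Step 1 — V * L = 13.24 * 233.8 = 3095.512 m^2/s
Step 2 — Re = 3095.512 / 1.19e-6 = 2.60e+09

2.60e+09


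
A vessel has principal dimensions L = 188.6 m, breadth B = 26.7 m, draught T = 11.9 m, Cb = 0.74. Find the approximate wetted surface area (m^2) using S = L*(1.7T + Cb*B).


Formula: S = 1.7*L*T + V/T with V = Cb*L*B*T, i.e. S = L * (1.7*T + Cb*B)
Step 1 — 1.7*T = 1.7 * 11.9 = 20.23 m
Step 2 — Cb*B = 0.74 * 26.7 = 19.758 m
Step 3 — 1.7*T + Cb*B = 20.23 + 19.758 = 39.988 m
Step 4 — S = 188.6 * 39.988 ≈ 7541.7 m^2 (5 s.f.)

7541.7 m^2


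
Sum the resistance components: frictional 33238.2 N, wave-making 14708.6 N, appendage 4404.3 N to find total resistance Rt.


Formula: Rt = Rf + Rw + Ra
Substituting: Rt = 33238.2 + 14708.6 + 4404.3
Result: Rt = 52351.1 N

52351.1 N


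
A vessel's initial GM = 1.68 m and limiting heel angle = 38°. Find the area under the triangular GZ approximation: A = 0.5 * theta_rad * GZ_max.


Formula: GZ_max = GM * sin(theta); Area = 0.5 * theta_rad * GZ_max
Step 1 — GZ_max = 1.68 * sin(38°) = 1.68 * 0.615661 = 1.03431 m
Step 2 — theta_rad = 38 * pi/180 = 0.663225 rad
Step 3 — Area = 0.5 * 0.663225 * 1.03431 ≈ 0.34299 m·rad (5 s.f.)

0.34299 m·rad


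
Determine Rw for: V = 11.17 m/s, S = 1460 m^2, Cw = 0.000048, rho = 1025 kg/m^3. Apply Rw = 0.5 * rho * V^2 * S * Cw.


Formula: Rw = 0.5 * rho * V^2 * S * Cw
Step 1 — V^2 = 11.17^2 = 124.7689
Step 2 — 0.5 * rho * V^2 = 0.5 * 1025 * 124.7689 = 63944.06125
Step 3 — Rw = 63944.06125 * 1460 * 0.000048 ≈ 4481.2 N (5 s.f.)

4481.2 N


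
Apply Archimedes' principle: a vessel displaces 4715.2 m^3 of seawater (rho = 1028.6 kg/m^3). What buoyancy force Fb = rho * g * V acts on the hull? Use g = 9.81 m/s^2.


Formula: Fb = rho * g * V
Substituting: Fb = 1028.6 * 9.81 * 4715.2
Intermediate: 1028.6 * 9.81 = 10090.566
Result: Fb = 10090.566 * 4715.2 ≈ 47579000 N (5 s.f.)

47579000 N


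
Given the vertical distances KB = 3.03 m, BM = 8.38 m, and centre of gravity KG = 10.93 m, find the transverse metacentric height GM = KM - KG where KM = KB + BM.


Formula: GM = KB + BM - KG
Step 1 — KM = KB + BM = 3.03 + 8.38 = 11.41 m
Step 2 — GM = KM - KG = 11.41 - 10.93 = 0.48 m

0.48 m


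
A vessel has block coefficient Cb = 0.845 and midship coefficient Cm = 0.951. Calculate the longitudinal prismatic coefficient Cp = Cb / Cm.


Formula: Cp = Cb / Cm
Substituting: Cp = 0.845 / 0.951
Result: Cp ≈ 0.88854 (5 s.f.)

0.88854


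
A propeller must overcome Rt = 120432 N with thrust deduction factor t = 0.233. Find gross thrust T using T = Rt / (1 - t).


Formula: T = Rt / (1 - t)
Step 1 — (1 - t) = 1 - 0.233 = 0.767
Step 2 — T = 120432 / 0.767 ≈ 157020 N (5 s.f.)

157020 N


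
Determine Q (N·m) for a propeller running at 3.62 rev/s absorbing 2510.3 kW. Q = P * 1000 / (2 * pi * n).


Formula: Q = P_W / (2 * pi * n)
Step 1 — P_W = 2510.3 kW * 1000 = 2510300.0 W
Step 2 — 2 * pi * n = 2 * pi * 3.62 = 22.745131
Step 3 — Q = 2510300.0 / 22.745131 ≈ 110370 N·m (5 s.f.)

110370 N·m


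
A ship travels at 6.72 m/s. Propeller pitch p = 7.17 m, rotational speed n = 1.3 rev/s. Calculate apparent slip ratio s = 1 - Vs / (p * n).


Formula: s = 1 - Vs / (p * n)
Step 1 — p * n = 7.17 * 1.3 = 9.321
Step 2 — Vs / (p*n) = 6.72 / 9.321 = 0.720953 (6 d.p.)
Step 3 — s = 1 - 0.720953 = 0.279047

0.279047


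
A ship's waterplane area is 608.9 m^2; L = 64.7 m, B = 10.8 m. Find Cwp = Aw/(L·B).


Formula: Cwp = Aw / (L * B)
Step 1 — L * B = 64.7 * 10.8 = 698.76 m^2
Step 2 — Cwp = 608.9 / 698.76 ≈ 0.87140 (5 s.f.)

0.87140


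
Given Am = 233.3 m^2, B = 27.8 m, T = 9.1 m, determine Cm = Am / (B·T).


Formula: Cm = Am / (B * T)
Step 1 — B * T = 27.8 * 9.1 = 252.98 m^2
Step 2 — Cm = 233.3 / 252.98 ≈ 0.92221 (5 s.f.)

0.92221


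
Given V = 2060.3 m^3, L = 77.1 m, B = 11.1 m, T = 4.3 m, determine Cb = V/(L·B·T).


Formula: Cb = V / (L * B * T)
Step 1 — L * B * T = 77.1 * 11.1 * 4.3 = 3679.983 m^3
Step 2 — Cb = 2060.3 / 3679.983 ≈ 0.55987 (5 s.f.)

0.55987


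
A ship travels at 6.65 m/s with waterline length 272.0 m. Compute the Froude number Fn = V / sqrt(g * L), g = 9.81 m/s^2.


Formula: Fn = V / sqrt(g * L)
Step 1 — g * L = 9.81 * 272.0 = 2668.32
Step 2 — sqrt(g * L) = sqrt(2668.32) = 51.655784
Step 3 — Fn = 6.65 / 51.655784 ≈ 0.12874 (5 s.f.)

0.12874


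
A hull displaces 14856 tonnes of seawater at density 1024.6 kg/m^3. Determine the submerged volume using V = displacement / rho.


Formula: V = mass / rho
Step 1 — convert tonnes to kg: 14856 t * 1000 = 14856000 kg
Step 2 — V = 14856000 / 1024.6 ≈ 14499 m^3 (5 s.f.)

14499 m^3


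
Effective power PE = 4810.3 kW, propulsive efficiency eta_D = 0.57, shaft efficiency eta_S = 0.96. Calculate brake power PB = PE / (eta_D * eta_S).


Formula: PB = PE / (eta_D * eta_S)
Step 1 — combined efficiency = eta_D * eta_S = 0.57 * 0.96 = 0.5472
Step 2 — PB = 4810.3 / 0.5472 ≈ 8790.8 kW (5 s.f.)

8790.8 kW


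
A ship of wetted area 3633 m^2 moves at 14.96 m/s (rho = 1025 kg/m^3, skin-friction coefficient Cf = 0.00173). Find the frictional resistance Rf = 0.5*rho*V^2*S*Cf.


Formula: Rf = 0.5 * rho * V^2 * S * Cf
Step 1 — V^2 = 14.96^2 = 223.8016
Step 2 — 0.5 * rho * V^2 = 0.5 * 1025 * 223.8016 = 114698.32
Step 3 — Rf = 114698.32 * 3633 * 0.00173 ≈ 720890 N (5 s.f.)

720890 N


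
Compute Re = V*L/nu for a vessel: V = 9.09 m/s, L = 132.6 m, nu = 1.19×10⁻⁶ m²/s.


Formula: Re = V * L / nu
Step 1 — V * L = 9.09 * 132.6 = 1205.334 m^2/s
Step 2 — Re = 1205.334 / 1.19e-6 = 1.01e+09

1.01e+09


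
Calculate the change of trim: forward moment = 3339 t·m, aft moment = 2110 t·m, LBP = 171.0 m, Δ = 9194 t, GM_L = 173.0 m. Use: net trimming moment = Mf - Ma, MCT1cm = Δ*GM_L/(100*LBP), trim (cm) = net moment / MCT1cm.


Formula: net trimming moment = Mf - Ma; MCT1cm = Δ*GM_L/(100*LBP); trim = net moment / MCT1cm
Step 1 — net trimming moment = 3339 - 2110 = 1229 t·m
Step 2 — MCT1cm = 9194 * 173.0 / (100 * 171.0) = 93.0153 t·m/cm
Step 3 — trim = 1229 / 93.0153 ≈ 13.213 cm (5 s.f.)

13.213 cm


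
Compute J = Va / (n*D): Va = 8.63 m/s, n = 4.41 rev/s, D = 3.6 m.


Formula: J = Va / (n * D)
Step 1 — n * D = 4.41 * 3.6 = 15.876
Step 2 — J = 8.63 / 15.876 ≈ 0.54359 (5 s.f.)

0.54359


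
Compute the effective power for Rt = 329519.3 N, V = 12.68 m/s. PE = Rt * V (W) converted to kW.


Formula: PE = Rt * V / 1000 (kW)
Step 1 — PE (W) = 329519.3 * 12.68 = 4178304.724 W
Step 2 — PE (kW) = 4178304.724 / 1000 ≈ 4178.3 kW (5 s.f.)

4178.3 kW


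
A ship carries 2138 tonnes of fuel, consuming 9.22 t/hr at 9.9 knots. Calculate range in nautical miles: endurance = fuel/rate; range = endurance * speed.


Formula: endurance = fuel / rate; range = endurance * speed
Step 1 — endurance = 2138 / 9.22 = 231.8872 hours
Step 2 — range = 231.8872 * 9.9 ≈ 2295.7 nautical miles (5 s.f.)

2295.7 NM


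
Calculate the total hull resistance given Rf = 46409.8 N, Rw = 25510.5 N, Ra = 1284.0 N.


Formula: Rt = Rf + Rw + Ra
Substituting: Rt = 46409.8 + 25510.5 + 1284.0
Result: Rt = 73204.3 N

73204.3 N


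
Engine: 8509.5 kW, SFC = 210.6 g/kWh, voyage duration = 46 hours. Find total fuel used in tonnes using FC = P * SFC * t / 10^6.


Formula: FC (tonnes) = P * SFC * t / 1,000,000
Step 1 — P * SFC * t = 8509.5 * 210.6 * 46 = 82436632.2 g
Step 2 — FC (tonnes) = 82436632.2 / 1,000,000 ≈ 82.437 tonnes (5 s.f.)

82.437 tonnes


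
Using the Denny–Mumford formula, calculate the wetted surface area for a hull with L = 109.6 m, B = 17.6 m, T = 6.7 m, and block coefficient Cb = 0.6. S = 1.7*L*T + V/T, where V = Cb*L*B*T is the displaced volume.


Formula: S = 1.7*L*T + V/T with V = Cb*L*B*T, i.e. S = L * (1.7*T + Cb*B)
Step 1 — 1.7*T = 1.7 * 6.7 = 11.39 m
Step 2 — Cb*B = 0.6 * 17.6 = 10.56 m
Step 3 — 1.7*T + Cb*B = 11.39 + 10.56 = 21.95 m
Step 4 — S = 109.6 * 21.95 ≈ 2405.7 m^2 (5 s.f.)

2405.7 m^2


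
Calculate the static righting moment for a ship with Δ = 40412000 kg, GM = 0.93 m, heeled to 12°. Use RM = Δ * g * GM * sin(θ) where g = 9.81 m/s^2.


Formula: GZ = GM * sin(theta); RM = disp * g * GZ
Step 1 — GZ = 0.93 * sin(12°) = 0.93 * 0.207912 = 0.193358 m
Step 2 — RM = 40412000 * 9.81 * 0.193358 ≈ 76655000 N·m (5 s.f.)

76655000 N·m


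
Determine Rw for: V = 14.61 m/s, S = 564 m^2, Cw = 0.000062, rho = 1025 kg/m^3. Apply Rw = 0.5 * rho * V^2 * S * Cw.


Formula: Rw = 0.5 * rho * V^2 * S * Cw
Step 1 — V^2 = 14.61^2 = 213.4521
Step 2 — 0.5 * rho * V^2 = 0.5 * 1025 * 213.4521 = 109394.20125
Step 3 — Rw = 109394.20125 * 564 * 0.000062 ≈ 3825.3 N (5 s.f.)

3825.3 N


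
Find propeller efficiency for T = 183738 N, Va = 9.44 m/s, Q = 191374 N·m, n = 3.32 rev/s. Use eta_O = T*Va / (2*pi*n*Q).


Formula: eta = T * Va / (2 * pi * n * Q)
Step 1 — numerator = T * Va = 183738 * 9.44 = 1734486.72
Step 2 — 2 * pi * n = 2 * pi * 3.32 = 20.860175
Step 3 — denominator = 20.860175 * 191374 = 3992095.13
Step 4 — eta = 1734486.72 / 3992095.13 ≈ 0.43448 (5 s.f.)

0.43448


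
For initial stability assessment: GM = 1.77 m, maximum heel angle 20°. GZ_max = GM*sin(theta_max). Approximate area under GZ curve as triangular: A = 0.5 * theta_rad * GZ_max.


Formula: GZ_max = GM * sin(theta); Area = 0.5 * theta_rad * GZ_max
Step 1 — GZ_max = 1.77 * sin(20°) = 1.77 * 0.34202 = 0.605375 m
Step 2 — theta_rad = 20 * pi/180 = 0.349066 rad
Step 3 — Area = 0.5 * 0.349066 * 0.605375 ≈ 0.10566 m·rad (5 s.f.)

0.10566 m·rad


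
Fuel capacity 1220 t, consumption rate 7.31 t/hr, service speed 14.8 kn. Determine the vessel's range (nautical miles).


Formula: endurance = fuel / rate; range = endurance * speed
Step 1 — endurance = 1220 / 7.31 = 166.8947 hours
Step 2 — range = 166.8947 * 14.8 ≈ 2470.0 nautical miles (5 s.f.)

2470.0 NM


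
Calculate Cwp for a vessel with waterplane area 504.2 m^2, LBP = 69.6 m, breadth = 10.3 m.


Formula: Cwp = Aw / (L * B)
Step 1 — L * B = 69.6 * 10.3 = 716.88 m^2
Step 2 — Cwp = 504.2 / 716.88 ≈ 0.70333 (5 s.f.)

0.70333


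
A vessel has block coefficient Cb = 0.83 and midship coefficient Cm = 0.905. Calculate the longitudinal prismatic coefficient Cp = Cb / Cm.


Formula: Cp = Cb / Cm
Substituting: Cp = 0.83 / 0.905
Result: Cp ≈ 0.91713 (5 s.f.)

0.91713


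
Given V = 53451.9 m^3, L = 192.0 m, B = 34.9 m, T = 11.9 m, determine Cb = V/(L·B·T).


Formula: Cb = V / (L * B * T)
Step 1 — L * B * T = 192.0 * 34.9 * 11.9 = 79739.52 m^3
Step 2 — Cb = 53451.9 / 79739.52 ≈ 0.67033 (5 s.f.)

0.67033


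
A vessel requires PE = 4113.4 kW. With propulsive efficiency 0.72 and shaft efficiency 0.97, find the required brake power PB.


Formula: PB = PE / (eta_D * eta_S)
Step 1 — combined efficiency = eta_D * eta_S = 0.72 * 0.97 = 0.6984
Step 2 — PB = 4113.4 / 0.6984 ≈ 5889.7 kW (5 s.f.)

5889.7 kW


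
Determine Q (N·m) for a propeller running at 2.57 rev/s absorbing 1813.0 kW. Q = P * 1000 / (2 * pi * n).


Formula: Q = P_W / (2 * pi * n)
Step 1 — P_W = 1813.0 kW * 1000 = 1813000.0 W
Step 2 — 2 * pi * n = 2 * pi * 2.57 = 16.147786
Step 3 — Q = 1813000.0 / 16.147786 ≈ 112280 N·m (5 s.f.)

112280 N·m


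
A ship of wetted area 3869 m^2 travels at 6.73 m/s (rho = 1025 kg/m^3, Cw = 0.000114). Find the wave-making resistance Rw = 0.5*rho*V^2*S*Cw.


Formula: Rw = 0.5 * rho * V^2 * S * Cw
Step 1 — V^2 = 6.73^2 = 45.2929
Step 2 — 0.5 * rho * V^2 = 0.5 * 1025 * 45.2929 = 23212.61125
Step 3 — Rw = 23212.61125 * 3869 * 0.000114 ≈ 10238 N (5 s.f.)

10238 N


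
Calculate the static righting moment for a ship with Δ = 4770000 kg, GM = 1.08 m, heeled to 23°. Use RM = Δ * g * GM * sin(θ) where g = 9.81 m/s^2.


Formula: GZ = GM * sin(theta); RM = disp * g * GZ
Step 1 — GZ = 1.08 * sin(23°) = 1.08 * 0.390731 = 0.421989 m
Step 2 — RM = 4770000 * 9.81 * 0.421989 ≈ 19746000 N·m (5 s.f.)

19746000 N·m


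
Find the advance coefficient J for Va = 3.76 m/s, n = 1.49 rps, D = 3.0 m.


Formula: J = Va / (n * D)
Step 1 — n * D = 1.49 * 3.0 = 4.47
Step 2 — J = 3.76 / 4.47 ≈ 0.84116 (5 s.f.)

0.84116


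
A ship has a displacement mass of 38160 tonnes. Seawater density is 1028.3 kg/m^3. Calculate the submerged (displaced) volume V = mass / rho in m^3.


Formula: V = mass / rho
Step 1 — convert tonnes to kg: 38160 t * 1000 = 38160000 kg
Step 2 — V = 38160000 / 1028.3 ≈ 37110 m^3 (5 s.f.)

37110 m^3


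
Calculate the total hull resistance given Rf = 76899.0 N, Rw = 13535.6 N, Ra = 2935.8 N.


Formula: Rt = Rf + Rw + Ra
Substituting: Rt = 76899.0 + 13535.6 + 2935.8
Result: Rt = 93370.4 N

93370.4 N


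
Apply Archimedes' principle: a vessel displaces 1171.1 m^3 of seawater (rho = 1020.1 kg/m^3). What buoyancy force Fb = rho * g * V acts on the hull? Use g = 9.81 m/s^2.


Formula: Fb = rho * g * V
Substituting: Fb = 1020.1 * 9.81 * 1171.1
Intermediate: 1020.1 * 9.81 = 10007.181
Result: Fb = 10007.181 * 1171.1 ≈ 11719000 N (5 s.f.)

11719000 N


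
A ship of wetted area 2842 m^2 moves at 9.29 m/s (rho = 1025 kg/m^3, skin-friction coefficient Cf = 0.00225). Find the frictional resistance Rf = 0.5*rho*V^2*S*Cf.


Formula: Rf = 0.5 * rho * V^2 * S * Cf
Step 1 — V^2 = 9.29^2 = 86.3041
Step 2 — 0.5 * rho * V^2 = 0.5 * 1025 * 86.3041 = 44230.85125
Step 3 — Rf = 44230.85125 * 2842 * 0.00225 ≈ 282830 N (5 s.f.)

282830 N


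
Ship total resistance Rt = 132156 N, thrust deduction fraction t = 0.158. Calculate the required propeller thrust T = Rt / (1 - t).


Formula: T = Rt / (1 - t)
Step 1 — (1 - t) = 1 - 0.158 = 0.842
Step 2 — T = 132156 / 0.842 ≈ 156950 N (5 s.f.)

156950 N


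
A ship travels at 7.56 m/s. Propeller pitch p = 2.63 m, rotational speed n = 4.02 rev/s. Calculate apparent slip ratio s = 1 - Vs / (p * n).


Formula: s = 1 - Vs / (p * n)
Step 1 — p * n = 2.63 * 4.02 = 10.5726
Step 2 — Vs / (p*n) = 7.56 / 10.5726 = 0.715056 (6 d.p.)
Step 3 — s = 1 - 0.715056 = 0.284944

0.284944


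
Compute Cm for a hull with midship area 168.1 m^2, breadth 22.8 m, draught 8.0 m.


Formula: Cm = Am / (B * T)
Step 1 — B * T = 22.8 * 8.0 = 182.4 m^2
Step 2 — Cm = 168.1 / 182.4 ≈ 0.92160 (5 s.f.)

0.92160


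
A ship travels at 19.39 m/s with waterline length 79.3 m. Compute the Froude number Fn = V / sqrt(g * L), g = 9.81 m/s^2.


Formula: Fn = V / sqrt(g * L)
Step 1 — g * L = 9.81 * 79.3 = 777.933
Step 2 — sqrt(g * L) = sqrt(777.933) = 27.89145
Step 3 — Fn = 19.39 / 27.89145 ≈ 0.69520 (5 s.f.)

0.69520


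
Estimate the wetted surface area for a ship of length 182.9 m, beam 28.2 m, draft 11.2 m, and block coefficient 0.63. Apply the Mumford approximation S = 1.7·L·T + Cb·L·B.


Formula: S = 1.7*L*T + V/T with V = Cb*L*B*T, i.e. S = L * (1.7*T + Cb*B)
Step 1 — 1.7*T = 1.7 * 11.2 = 19.04 m
Step 2 — Cb*B = 0.63 * 28.2 = 17.766 m
Step 3 — 1.7*T + Cb*B = 19.04 + 17.766 = 36.806 m
Step 4 — S = 182.9 * 36.806 ≈ 6731.8 m^2 (5 s.f.)

6731.8 m^2


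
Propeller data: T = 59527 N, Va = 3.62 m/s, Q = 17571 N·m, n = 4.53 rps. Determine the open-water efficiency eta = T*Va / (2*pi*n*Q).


Formula: eta = T * Va / (2 * pi * n * Q)
Step 1 — numerator = T * Va = 59527 * 3.62 = 215487.74
Step 2 — 2 * pi * n = 2 * pi * 4.53 = 28.462829
Step 3 — denominator = 28.462829 * 17571 = 500120.37
Step 4 — eta = 215487.74 / 500120.37 ≈ 0.43087 (5 s.f.)

0.43087


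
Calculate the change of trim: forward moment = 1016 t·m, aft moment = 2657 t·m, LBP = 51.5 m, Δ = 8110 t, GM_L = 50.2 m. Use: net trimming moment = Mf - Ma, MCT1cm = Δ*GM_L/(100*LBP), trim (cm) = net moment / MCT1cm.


Formula: net trimming moment = Mf - Ma; MCT1cm = Δ*GM_L/(100*LBP); trim = net moment / MCT1cm
Step 1 — net trimming moment = 1016 - 2657 = -1641 t·m
Step 2 — MCT1cm = 8110 * 50.2 / (100 * 51.5) = 79.0528 t·m/cm
Step 3 — trim = -1641 / 79.0528 ≈ -20.758 cm (5 s.f.)

-20.758 cm


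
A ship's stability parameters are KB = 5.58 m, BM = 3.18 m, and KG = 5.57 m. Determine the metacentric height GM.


Formula: GM = KB + BM - KG
Step 1 — KM = KB + BM = 5.58 + 3.18 = 8.76 m
Step 2 — GM = KM - KG = 8.76 - 5.57 = 3.19 m

3.19 m


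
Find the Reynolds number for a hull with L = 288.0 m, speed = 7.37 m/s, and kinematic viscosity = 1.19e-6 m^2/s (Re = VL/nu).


Formula: Re = V * L / nu
Step 1 — V * L = 7.37 * 288.0 = 2122.56 m^2/s
Step 2 — Re = 2122.56 / 1.19e-6 = 1.78e+09

1.78e+09


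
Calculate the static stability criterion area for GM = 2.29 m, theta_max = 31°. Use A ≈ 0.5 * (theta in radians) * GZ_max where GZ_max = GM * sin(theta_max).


Formula: GZ_max = GM * sin(theta); Area = 0.5 * theta_rad * GZ_max
Step 1 — GZ_max = 2.29 * sin(31°) = 2.29 * 0.515038 = 1.179437 m
Step 2 — theta_rad = 31 * pi/180 = 0.541052 rad
Step 3 — Area = 0.5 * 0.541052 * 1.179437 ≈ 0.31907 m·rad (5 s.f.)

0.31907 m·rad


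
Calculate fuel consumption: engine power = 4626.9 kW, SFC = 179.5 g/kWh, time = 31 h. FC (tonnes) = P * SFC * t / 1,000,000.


Formula: FC (tonnes) = P * SFC * t / 1,000,000
Step 1 — P * SFC * t = 4626.9 * 179.5 * 31 = 25746385.05 g
Step 2 — FC (tonnes) = 25746385.05 / 1,000,000 ≈ 25.746 tonnes (5 s.f.)

25.746 tonnes


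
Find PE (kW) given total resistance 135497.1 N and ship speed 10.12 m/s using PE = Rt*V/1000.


Formula: PE = Rt * V / 1000 (kW)
Step 1 — PE (W) = 135497.1 * 10.12 = 1371230.652 W
Step 2 — PE (kW) = 1371230.652 / 1000 ≈ 1371.2 kW (5 s.f.)

1371.2 kW


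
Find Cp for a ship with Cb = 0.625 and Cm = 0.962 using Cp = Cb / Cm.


Formula: Cp = Cb / Cm
Substituting: Cp = 0.625 / 0.962
Result: Cp ≈ 0.64969 (5 s.f.)

0.64969


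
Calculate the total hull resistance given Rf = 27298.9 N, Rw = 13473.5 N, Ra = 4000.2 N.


Formula: Rt = Rf + Rw + Ra
Substituting: Rt = 27298.9 + 13473.5 + 4000.2
Result: Rt = 44772.6 N

44772.6 N


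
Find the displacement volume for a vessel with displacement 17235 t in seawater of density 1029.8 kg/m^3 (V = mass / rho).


Formula: V = mass / rho
Step 1 — convert tonnes to kg: 17235 t * 1000 = 17235000 kg
Step 2 — V = 17235000 / 1029.8 ≈ 16736 m^3 (5 s.f.)

16736 m^3


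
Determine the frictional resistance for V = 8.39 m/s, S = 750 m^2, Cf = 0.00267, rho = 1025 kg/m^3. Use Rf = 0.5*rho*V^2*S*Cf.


Formula: Rf = 0.5 * rho * V^2 * S * Cf
Step 1 — V^2 = 8.39^2 = 70.3921
Step 2 — 0.5 * rho * V^2 = 0.5 * 1025 * 70.3921 = 36075.95125
Step 3 — Rf = 36075.95125 * 750 * 0.00267 ≈ 72242 N (5 s.f.)

72242 N


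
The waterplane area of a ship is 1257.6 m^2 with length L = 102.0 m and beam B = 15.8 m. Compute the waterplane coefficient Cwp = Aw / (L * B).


Formula: Cwp = Aw / (L * B)
Step 1 — L * B = 102.0 * 15.8 = 1611.6 m^2
Step 2 — Cwp = 1257.6 / 1611.6 ≈ 0.78034 (5 s.f.)

0.78034


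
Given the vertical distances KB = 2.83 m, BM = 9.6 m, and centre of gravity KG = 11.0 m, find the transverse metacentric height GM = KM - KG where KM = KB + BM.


Formula: GM = KB + BM - KG
Step 1 — KM = KB + BM = 2.83 + 9.6 = 12.43 m
Step 2 — GM = KM - KG = 12.43 - 11.0 = 1.43 m

1.43 m


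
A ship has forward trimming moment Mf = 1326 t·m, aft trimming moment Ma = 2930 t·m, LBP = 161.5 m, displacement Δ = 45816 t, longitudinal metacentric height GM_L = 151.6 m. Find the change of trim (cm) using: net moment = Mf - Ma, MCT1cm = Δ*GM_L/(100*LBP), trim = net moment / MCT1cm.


Formula: net trimming moment = Mf - Ma; MCT1cm = Δ*GM_L/(100*LBP); trim = net moment / MCT1cm
Step 1 — net trimming moment = 1326 - 2930 = -1604 t·m
Step 2 — MCT1cm = 45816 * 151.6 / (100 * 161.5) = 430.0747 t·m/cm
Step 3 — trim = -1604 / 430.0747 ≈ -3.7296 cm (5 s.f.)

-3.7296 cm


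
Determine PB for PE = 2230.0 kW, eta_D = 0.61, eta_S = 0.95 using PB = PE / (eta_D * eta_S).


Formula: PB = PE / (eta_D * eta_S)
Step 1 — combined efficiency = eta_D * eta_S = 0.61 * 0.95 = 0.5795
Step 2 — PB = 2230.0 / 0.5795 ≈ 3848.1 kW (5 s.f.)

3848.1 kW


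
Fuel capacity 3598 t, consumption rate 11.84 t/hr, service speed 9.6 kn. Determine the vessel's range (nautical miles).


Formula: endurance = fuel / rate; range = endurance * speed
Step 1 — endurance = 3598 / 11.84 = 303.8851 hours
Step 2 — range = 303.8851 * 9.6 ≈ 2917.3 nautical miles (5 s.f.)

2917.3 NM


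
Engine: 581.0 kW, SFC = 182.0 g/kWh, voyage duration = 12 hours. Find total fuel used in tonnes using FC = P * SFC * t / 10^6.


Formula: FC (tonnes) = P * SFC * t / 1,000,000
Step 1 — P * SFC * t = 581.0 * 182.0 * 12 = 1268904.0 g
Step 2 — FC (tonnes) = 1268904.0 / 1,000,000 ≈ 1.2689 tonnes (5 s.f.)

1.2689 tonnes


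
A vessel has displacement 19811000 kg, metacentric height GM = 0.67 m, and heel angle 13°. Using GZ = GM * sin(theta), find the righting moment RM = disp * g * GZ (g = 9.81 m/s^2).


Formula: GZ = GM * sin(theta); RM = disp * g * GZ
Step 1 — GZ = 0.67 * sin(13°) = 0.67 * 0.224951 = 0.150717 m
Step 2 — RM = 19811000 * 9.81 * 0.150717 ≈ 29291000 N·m (5 s.f.)

29291000 N·m


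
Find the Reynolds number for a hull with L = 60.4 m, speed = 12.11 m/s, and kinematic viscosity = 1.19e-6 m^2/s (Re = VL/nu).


Formula: Re = V * L / nu
Step 1 — V * L = 12.11 * 60.4 = 731.444 m^2/s
Step 2 — Re = 731.444 / 1.19e-6 = 6.15e+08

6.15e+08


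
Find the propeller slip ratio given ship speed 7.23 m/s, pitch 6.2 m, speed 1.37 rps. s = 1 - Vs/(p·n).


Formula: s = 1 - Vs / (p * n)
Step 1 — p * n = 6.2 * 1.37 = 8.494
Step 2 — Vs / (p*n) = 7.23 / 8.494 = 0.851189 (6 d.p.)
Step 3 — s = 1 - 0.851189 = 0.148811

0.148811


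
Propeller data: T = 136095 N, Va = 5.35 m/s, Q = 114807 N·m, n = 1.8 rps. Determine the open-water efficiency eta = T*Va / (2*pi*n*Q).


Formula: eta = T * Va / (2 * pi * n * Q)
Step 1 — numerator = T * Va = 136095 * 5.35 = 728108.25
Step 2 — 2 * pi * n = 2 * pi * 1.8 = 11.309734
Step 3 — denominator = 11.309734 * 114807 = 1298436.63
Step 4 — eta = 728108.25 / 1298436.63 ≈ 0.56076 (5 s.f.)

0.56076


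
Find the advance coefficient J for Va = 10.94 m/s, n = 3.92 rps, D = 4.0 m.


Formula: J = Va / (n * D)
Step 1 — n * D = 3.92 * 4.0 = 15.68
Step 2 — J = 10.94 / 15.68 ≈ 0.69770 (5 s.f.)

0.69770


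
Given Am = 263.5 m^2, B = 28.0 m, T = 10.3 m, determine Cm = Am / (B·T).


Formula: Cm = Am / (B * T)
Step 1 — B * T = 28.0 * 10.3 = 288.4 m^2
Step 2 — Cm = 263.5 / 288.4 ≈ 0.91366 (5 s.f.)

0.91366


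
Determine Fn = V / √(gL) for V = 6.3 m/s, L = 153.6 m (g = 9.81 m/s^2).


Formula: Fn = V / sqrt(g * L)
Step 1 — g * L = 9.81 * 153.6 = 1506.816
Step 2 — sqrt(g * L) = sqrt(1506.816) = 38.817728
Step 3 — Fn = 6.3 / 38.817728 ≈ 0.16230 (5 s.f.)

0.16230


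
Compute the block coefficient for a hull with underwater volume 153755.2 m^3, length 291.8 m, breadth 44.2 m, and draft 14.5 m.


Formula: Cb = V / (L * B * T)
Step 1 — L * B * T = 291.8 * 44.2 * 14.5 = 187014.62 m^3
Step 2 — Cb = 153755.2 / 187014.62 ≈ 0.82216 (5 s.f.)

0.82216


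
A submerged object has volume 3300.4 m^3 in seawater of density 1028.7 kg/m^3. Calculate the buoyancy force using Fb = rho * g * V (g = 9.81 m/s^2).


Formula: Fb = rho * g * V
Substituting: Fb = 1028.7 * 9.81 * 3300.4
Intermediate: 1028.7 * 9.81 = 10091.547
Result: Fb = 10091.547 * 3300.4 ≈ 33306000 N (5 s.f.)

33306000 N


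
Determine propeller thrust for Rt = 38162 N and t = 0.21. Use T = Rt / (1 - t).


Formula: T = Rt / (1 - t)
Step 1 — (1 - t) = 1 - 0.21 = 0.79
Step 2 — T = 38162 / 0.79 ≈ 48306 N (5 s.f.)

48306 N


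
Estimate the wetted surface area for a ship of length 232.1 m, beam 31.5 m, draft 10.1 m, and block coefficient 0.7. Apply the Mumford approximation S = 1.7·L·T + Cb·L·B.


Formula: S = 1.7*L*T + V/T with V = Cb*L*B*T, i.e. S = L * (1.7*T + Cb*B)
Step 1 — 1.7*T = 1.7 * 10.1 = 17.17 m
Step 2 — Cb*B = 0.7 * 31.5 = 22.05 m
Step 3 — 1.7*T + Cb*B = 17.17 + 22.05 = 39.22 m
Step 4 — S = 232.1 * 39.22 ≈ 9103.0 m^2 (5 s.f.)

9103.0 m^2


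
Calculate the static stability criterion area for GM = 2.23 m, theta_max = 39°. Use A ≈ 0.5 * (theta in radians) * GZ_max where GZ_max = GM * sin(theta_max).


Formula: GZ_max = GM * sin(theta); Area = 0.5 * theta_rad * GZ_max
Step 1 — GZ_max = 2.23 * sin(39°) = 2.23 * 0.62932 = 1.403384 m
Step 2 — theta_rad = 39 * pi/180 = 0.680678 rad
Step 3 — Area = 0.5 * 0.680678 * 1.403384 ≈ 0.47763 m·rad (5 s.f.)

0.47763 m·rad


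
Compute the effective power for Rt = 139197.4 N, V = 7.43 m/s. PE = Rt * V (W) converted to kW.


Formula: PE = Rt * V / 1000 (kW)
Step 1 — PE (W) = 139197.4 * 7.43 = 1034236.682 W
Step 2 — PE (kW) = 1034236.682 / 1000 ≈ 1034.2 kW (5 s.f.)

1034.2 kW


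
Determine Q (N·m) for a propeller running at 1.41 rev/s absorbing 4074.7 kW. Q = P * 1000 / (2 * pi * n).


Formula: Q = P_W / (2 * pi * n)
Step 1 — P_W = 4074.7 kW * 1000 = 4074700.0 W
Step 2 — 2 * pi * n = 2 * pi * 1.41 = 8.859291
Step 3 — Q = 4074700.0 / 8.859291 ≈ 459940 N·m (5 s.f.)

459940 N·m


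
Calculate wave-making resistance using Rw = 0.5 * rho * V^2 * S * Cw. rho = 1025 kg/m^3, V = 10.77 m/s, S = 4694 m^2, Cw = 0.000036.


Formula: Rw = 0.5 * rho * V^2 * S * Cw
Step 1 — V^2 = 10.77^2 = 115.9929
Step 2 — 0.5 * rho * V^2 = 0.5 * 1025 * 115.9929 = 59446.36125
Step 3 — Rw = 59446.36125 * 4694 * 0.000036 ≈ 10045 N (5 s.f.)

10045 N


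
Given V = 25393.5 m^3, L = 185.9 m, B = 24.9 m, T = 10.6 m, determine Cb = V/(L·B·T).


Formula: Cb = V / (L * B * T)
Step 1 — L * B * T = 185.9 * 24.9 * 10.6 = 49066.446 m^3
Step 2 — Cb = 25393.5 / 49066.446 ≈ 0.51753 (5 s.f.)

0.51753


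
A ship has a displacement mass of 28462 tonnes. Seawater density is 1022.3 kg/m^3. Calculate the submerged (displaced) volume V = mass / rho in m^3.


Formula: V = mass / rho
Step 1 — convert tonnes to kg: 28462 t * 1000 = 28462000 kg
Step 2 — V = 28462000 / 1022.3 ≈ 27841 m^3 (5 s.f.)

27841 m^3


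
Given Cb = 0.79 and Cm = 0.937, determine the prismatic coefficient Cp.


Formula: Cp = Cb / Cm
Substituting: Cp = 0.79 / 0.937
Result: Cp ≈ 0.84312 (5 s.f.)

0.84312
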